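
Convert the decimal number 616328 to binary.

Using repeated division by 2:
616328 ÷ 2 = 308164 remainder 0
308164 ÷ 2 = 154082 remainder 0
154082 ÷ 2 = 77041 remainder 0
77041 ÷ 2 = 38520 remainder 1
38520 ÷ 2 = 19260 remainder 0
19260 ÷ 2 = 9630 remainder 0
9630 ÷ 2 = 4815 remainder 0
4815 ÷ 2 = 2407 remainder 1
2407 ÷ 2 = 1203 remainder 1
1203 ÷ 2 = 601 remainder 1
601 ÷ 2 = 300 remainder 1
300 ÷ 2 = 150 remainder 0
150 ÷ 2 = 75 remainder 0
75 ÷ 2 = 37 remainder 1
37 ÷ 2 = 18 remainder 1
18 ÷ 2 = 9 remainder 0
9 ÷ 2 = 4 remainder 1
4 ÷ 2 = 2 remainder 0
2 ÷ 2 = 1 remainder 0
1 ÷ 2 = 0 remainder 1
Reading remainders bottom to top: 10010110011110001000



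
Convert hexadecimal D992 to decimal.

Expand by place value (powers of 16):
Digit values: D = 13
D992 = 13 × 16^3 + 9 × 16^2 + 9 × 16^1 + 2 × 16^0
= 13 × 4096 + 9 × 256 + 9 × 16 + 2 × 1
= 53248 + 2304 + 144 + 2
= 55698



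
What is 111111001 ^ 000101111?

XOR: 1 when bits differ
  111111001
^ 000101111
-----------
  111010110
Decimal: 505 ^ 47 = 470



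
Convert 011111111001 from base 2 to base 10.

Sum of powers of 2 for each 1-bit:
2^0 + 2^3 + 2^4 + 2^5 + 2^6 + 2^7 + 2^8 + 2^9 + 2^10
= 1 + 8 + 16 + 32 + 64 + 128 + 256 + 512 + 1024
= 2041



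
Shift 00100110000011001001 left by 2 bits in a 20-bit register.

Original: 00100110000011001001 (decimal 155849)
Shift left by 2 positions
Append 2 zeros on the right
Result: 10011000001100100100 (decimal 623396)
Equivalent: 155849 << 2 = 155849 × 2^2 = 623396



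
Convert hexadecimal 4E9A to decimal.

Expand by place value (powers of 16):
Digit values: E = 14, A = 10
4E9A = 4 × 16^3 + 14 × 16^2 + 9 × 16^1 + 10 × 16^0
= 4 × 4096 + 14 × 256 + 9 × 16 + 10 × 1
= 16384 + 3584 + 144 + 10
= 20122



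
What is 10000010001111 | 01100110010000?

OR: 1 when either bit is 1
  10000010001111
| 01100110010000
----------------
  11100110011111
Decimal: 8335 | 6544 = 14751



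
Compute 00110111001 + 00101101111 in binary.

Add column by column from the right: bit + bit + carry-in; write the sum mod 2, carry 1 when the sum is 2 or 3.
carry:  01111111110
        00110111001
+       00101101111
-------------------
       001100101000
(the carry out of the leftmost column, 0, becomes the leading bit)
Decimal check:
  00110111001 = 256 + 128 + 32 + 16 + 8 + 1 = 441
  00101101111 = 256 + 64 + 32 + 8 + 4 + 2 + 1 = 367
  441 + 367 = 808, and 001100101000 = 512 + 256 + 32 + 8 = 808 ✓



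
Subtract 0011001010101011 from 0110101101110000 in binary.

Method 1 - Direct subtraction (column by column from the right: bit − bit − borrow-in; if negative, add 2 and borrow 1 from the next column):
borrow: 0110000100011110
        0110101101110000
-       0011001010101011
------------------------
        0011100011000101

Method 2 - Add two's complement:
Two's complement of 0011001010101011: invert → 1100110101010100, add 1 → 1100110101010101
  0110101101110000
+ 1100110101010101
------------------
 10011100011000101  (end carry out of the top bit = 1)
Discarding the end carry: 0011100011000101
Decimal check:
  0110101101110000 = 16384 + 8192 + 2048 + 512 + 256 + 64 + 32 + 16 = 27504
  0011001010101011 = 8192 + 4096 + 512 + 128 + 32 + 8 + 2 + 1 = 12971
  27504 - 12971 = 14533, and 0011100011000101 = 8192 + 4096 + 2048 + 128 + 64 + 4 + 1 = 14533 ✓



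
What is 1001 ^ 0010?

XOR: 1 when bits differ
  1001
^ 0010
------
  1011
Decimal: 9 ^ 2 = 11



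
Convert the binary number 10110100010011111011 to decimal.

Sum of powers of 2 for each 1-bit:
2^0 + 2^1 + 2^3 + 2^4 + 2^5 + 2^6 + 2^7 + 2^10 + 2^14 + 2^16 + 2^17 + 2^19
= 1 + 2 + 8 + 16 + 32 + 64 + 128 + 1024 + 16384 + 65536 + 131072 + 524288
= 738555



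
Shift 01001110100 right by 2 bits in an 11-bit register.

Original: 01001110100 (decimal 628)
Shift right by 2 positions
Drop the 2 low bits; fill with zeros on the left
Result: 00010011101 (decimal 157)
Equivalent: 628 >> 2 = 628 ÷ 2^2 = 157



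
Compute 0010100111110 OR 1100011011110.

OR: 1 when either bit is 1
  0010100111110
| 1100011011110
---------------
  1110111111110
Decimal: 1342 | 6366 = 7678



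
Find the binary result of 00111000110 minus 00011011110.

Method 1 - Direct subtraction (column by column from the right: bit − bit − borrow-in; if negative, add 2 and borrow 1 from the next column):
borrow: 00111110000
        00111000110
-       00011011110
-------------------
        00011101000

Method 2 - Add two's complement:
Two's complement of 00011011110: invert → 11100100001, add 1 → 11100100010
  00111000110
+ 11100100010
-------------
 100011101000  (end carry out of the top bit = 1)
Discarding the end carry: 00011101000
Decimal check:
  00111000110 = 256 + 128 + 64 + 4 + 2 = 454
  00011011110 = 128 + 64 + 16 + 8 + 4 + 2 = 222
  454 - 222 = 232, and 00011101000 = 128 + 64 + 32 + 8 = 232 ✓



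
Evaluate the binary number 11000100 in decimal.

Sum of powers of 2 for each 1-bit:
2^2 + 2^6 + 2^7
= 4 + 64 + 128
= 196



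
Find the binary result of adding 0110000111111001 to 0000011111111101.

Add column by column from the right: bit + bit + carry-in; write the sum mod 2, carry 1 when the sum is 2 or 3.
carry:  0000111111110010
        0110000111111001
+       0000011111111101
------------------------
       00110100111110110
(the carry out of the leftmost column, 0, becomes the leading bit)
Decimal check:
  0110000111111001 = 16384 + 8192 + 256 + 128 + 64 + 32 + 16 + 8 + 1 = 25081
  0000011111111101 = 1024 + 512 + 256 + 128 + 64 + 32 + 16 + 8 + 4 + 1 = 2045
  25081 + 2045 = 27126, and 00110100111110110 = 16384 + 8192 + 2048 + 256 + 128 + 64 + 32 + 16 + 4 + 2 = 27126 ✓



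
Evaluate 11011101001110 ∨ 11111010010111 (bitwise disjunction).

OR: 1 when either bit is 1
  11011101001110
| 11111010010111
----------------
  11111111011111
Decimal: 14158 | 16023 = 16351



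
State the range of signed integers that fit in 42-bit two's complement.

For 42-bit two's complement:
Minimum: -2^41 = -2199023255552
Maximum: 2^41 - 1 = 2199023255551



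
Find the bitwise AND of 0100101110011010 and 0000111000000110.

AND: 1 only when both bits are 1
  0100101110011010
& 0000111000000110
------------------
  0000101000000010
Decimal: 19354 & 3590 = 2562



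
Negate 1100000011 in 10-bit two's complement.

Original (sign bit 1, negative): 1100000011
Step 1 - Invert all bits: 0011111100
Step 2 - Add 1: 0011111101
Verification: 1100000011 + 0011111101 = 10000000000; discarding the end carry (carry out of the top bit) leaves the 10-bit value 0000000000, as required for x + (-x)



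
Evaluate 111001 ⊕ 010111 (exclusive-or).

XOR: 1 when bits differ
  111001
^ 010111
--------
  101110
Decimal: 57 ^ 23 = 46



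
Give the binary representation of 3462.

Using repeated division by 2:
3462 ÷ 2 = 1731 remainder 0
1731 ÷ 2 = 865 remainder 1
865 ÷ 2 = 432 remainder 1
432 ÷ 2 = 216 remainder 0
216 ÷ 2 = 108 remainder 0
108 ÷ 2 = 54 remainder 0
54 ÷ 2 = 27 remainder 0
27 ÷ 2 = 13 remainder 1
13 ÷ 2 = 6 remainder 1
6 ÷ 2 = 3 remainder 0
3 ÷ 2 = 1 remainder 1
1 ÷ 2 = 0 remainder 1
Reading remainders bottom to top: 110110000110



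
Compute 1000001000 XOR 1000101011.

XOR: 1 when bits differ
  1000001000
^ 1000101011
------------
  0000100011
Decimal: 520 ^ 555 = 35



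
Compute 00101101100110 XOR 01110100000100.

XOR: 1 when bits differ
  00101101100110
^ 01110100000100
----------------
  01011001100010
Decimal: 2918 ^ 7428 = 5730



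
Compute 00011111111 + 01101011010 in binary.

Add column by column from the right: bit + bit + carry-in; write the sum mod 2, carry 1 when the sum is 2 or 3.
carry:  11111111100
        00011111111
+       01101011010
-------------------
       010001011001
(the carry out of the leftmost column, 0, becomes the leading bit)
Decimal check:
  00011111111 = 128 + 64 + 32 + 16 + 8 + 4 + 2 + 1 = 255
  01101011010 = 512 + 256 + 64 + 16 + 8 + 2 = 858
  255 + 858 = 1113, and 010001011001 = 1024 + 64 + 16 + 8 + 1 = 1113 ✓



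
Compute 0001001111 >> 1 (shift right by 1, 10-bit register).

Original: 0001001111 (decimal 79)
Shift right by 1 position
Drop the 1 low bit; fill with zero on the left
Result: 0000100111 (decimal 39)
Equivalent: 79 >> 1 = 79 ÷ 2^1 = 39



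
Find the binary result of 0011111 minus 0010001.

Method 1 - Direct subtraction (column by column from the right: bit − bit − borrow-in; if negative, add 2 and borrow 1 from the next column):
borrow: 0000000
        0011111
-       0010001
---------------
        0001110

Method 2 - Add two's complement:
Two's complement of 0010001: invert → 1101110, add 1 → 1101111
  0011111
+ 1101111
---------
 10001110  (end carry out of the top bit = 1)
Discarding the end carry: 0001110
Decimal check:
  0011111 = 16 + 8 + 4 + 2 + 1 = 31
  0010001 = 16 + 1 = 17
  31 - 17 = 14, and 0001110 = 8 + 4 + 2 = 14 ✓



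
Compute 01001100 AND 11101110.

AND: 1 only when both bits are 1
  01001100
& 11101110
----------
  01001100
Decimal: 76 & 238 = 76



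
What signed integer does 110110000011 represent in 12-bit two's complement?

Binary: 110110000011
Sign bit: 1 (negative)
Invert: 001001111100
Add 1:  001001111101
Magnitude: 001001111101 = 512 + 64 + 32 + 16 + 8 + 4 + 1 = 637
Value: -637



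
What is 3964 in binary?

Using repeated division by 2:
3964 ÷ 2 = 1982 remainder 0
1982 ÷ 2 = 991 remainder 0
991 ÷ 2 = 495 remainder 1
495 ÷ 2 = 247 remainder 1
247 ÷ 2 = 123 remainder 1
123 ÷ 2 = 61 remainder 1
61 ÷ 2 = 30 remainder 1
30 ÷ 2 = 15 remainder 0
15 ÷ 2 = 7 remainder 1
7 ÷ 2 = 3 remainder 1
3 ÷ 2 = 1 remainder 1
1 ÷ 2 = 0 remainder 1
Reading remainders bottom to top: 111101111100



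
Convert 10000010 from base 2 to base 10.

Sum of powers of 2 for each 1-bit:
2^1 + 2^7
= 2 + 128
= 130



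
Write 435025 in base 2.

Using repeated division by 2:
435025 ÷ 2 = 217512 remainder 1
217512 ÷ 2 = 108756 remainder 0
108756 ÷ 2 = 54378 remainder 0
54378 ÷ 2 = 27189 remainder 0
27189 ÷ 2 = 13594 remainder 1
13594 ÷ 2 = 6797 remainder 0
6797 ÷ 2 = 3398 remainder 1
3398 ÷ 2 = 1699 remainder 0
1699 ÷ 2 = 849 remainder 1
849 ÷ 2 = 424 remainder 1
424 ÷ 2 = 212 remainder 0
212 ÷ 2 = 106 remainder 0
106 ÷ 2 = 53 remainder 0
53 ÷ 2 = 26 remainder 1
26 ÷ 2 = 13 remainder 0
13 ÷ 2 = 6 remainder 1
6 ÷ 2 = 3 remainder 0
3 ÷ 2 = 1 remainder 1
1 ÷ 2 = 0 remainder 1
Reading remainders bottom to top: 1101010001101010001



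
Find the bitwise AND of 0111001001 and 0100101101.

AND: 1 only when both bits are 1
  0111001001
& 0100101101
------------
  0100001001
Decimal: 457 & 301 = 265



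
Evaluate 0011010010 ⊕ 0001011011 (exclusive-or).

XOR: 1 when bits differ
  0011010010
^ 0001011011
------------
  0010001001
Decimal: 210 ^ 91 = 137



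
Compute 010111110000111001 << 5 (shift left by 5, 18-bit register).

Original: 010111110000111001 (decimal 97337)
Shift left by 5 positions
Append 5 zeros on the right and drop the 5 high bits that overflow the 18-bit width
Result: 111000011100100000 (decimal 231200)
Equivalent: 97337 << 5 = 97337 × 2^5 = 3114784, truncated to 18 bits = 231200



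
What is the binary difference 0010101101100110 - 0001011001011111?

Method 1 - Direct subtraction (column by column from the right: bit − bit − borrow-in; if negative, add 2 and borrow 1 from the next column):
borrow: 0010100000111110
        0010101101100110
-       0001011001011111
------------------------
        0001010100000111

Method 2 - Add two's complement:
Two's complement of 0001011001011111: invert → 1110100110100000, add 1 → 1110100110100001
  0010101101100110
+ 1110100110100001
------------------
 10001010100000111  (end carry out of the top bit = 1)
Discarding the end carry: 0001010100000111
Decimal check:
  0010101101100110 = 8192 + 2048 + 512 + 256 + 64 + 32 + 4 + 2 = 11110
  0001011001011111 = 4096 + 1024 + 512 + 64 + 16 + 8 + 4 + 2 + 1 = 5727
  11110 - 5727 = 5383, and 0001010100000111 = 4096 + 1024 + 256 + 4 + 2 + 1 = 5383 ✓



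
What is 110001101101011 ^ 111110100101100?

XOR: 1 when bits differ
  110001101101011
^ 111110100101100
-----------------
  001111001000111
Decimal: 25451 ^ 32044 = 7751



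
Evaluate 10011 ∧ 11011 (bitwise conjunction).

AND: 1 only when both bits are 1
  10011
& 11011
-------
  10011
Decimal: 19 & 27 = 19



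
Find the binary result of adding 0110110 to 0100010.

Add column by column from the right: bit + bit + carry-in; write the sum mod 2, carry 1 when the sum is 2 or 3.
carry:  1001100
        0110110
+       0100010
---------------
       01011000
(the carry out of the leftmost column, 0, becomes the leading bit)
Decimal check:
  0110110 = 32 + 16 + 4 + 2 = 54
  0100010 = 32 + 2 = 34
  54 + 34 = 88, and 01011000 = 64 + 16 + 8 = 88 ✓



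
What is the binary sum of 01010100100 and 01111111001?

Add column by column from the right: bit + bit + carry-in; write the sum mod 2, carry 1 when the sum is 2 or 3.
carry:  11111000000
        01010100100
+       01111111001
-------------------
       011010011101
(the carry out of the leftmost column, 0, becomes the leading bit)
Decimal check:
  01010100100 = 512 + 128 + 32 + 4 = 676
  01111111001 = 512 + 256 + 128 + 64 + 32 + 16 + 8 + 1 = 1017
  676 + 1017 = 1693, and 011010011101 = 1024 + 512 + 128 + 16 + 8 + 4 + 1 = 1693 ✓



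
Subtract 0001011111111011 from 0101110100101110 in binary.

Method 1 - Direct subtraction (column by column from the right: bit − bit − borrow-in; if negative, add 2 and borrow 1 from the next column):
borrow: 0000111111100110
        0101110100101110
-       0001011111111011
------------------------
        0100010100110011

Method 2 - Add two's complement:
Two's complement of 0001011111111011: invert → 1110100000000100, add 1 → 1110100000000101
  0101110100101110
+ 1110100000000101
------------------
 10100010100110011  (end carry out of the top bit = 1)
Discarding the end carry: 0100010100110011
Decimal check:
  0101110100101110 = 16384 + 4096 + 2048 + 1024 + 256 + 32 + 8 + 4 + 2 = 23854
  0001011111111011 = 4096 + 1024 + 512 + 256 + 128 + 64 + 32 + 16 + 8 + 2 + 1 = 6139
  23854 - 6139 = 17715, and 0100010100110011 = 16384 + 1024 + 256 + 32 + 16 + 2 + 1 = 17715 ✓



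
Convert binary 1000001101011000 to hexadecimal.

Group into 4-bit nibbles from right:
  1000 = 8
  0011 = 3
  0101 = 5
  1000 = 8
Result: 8358



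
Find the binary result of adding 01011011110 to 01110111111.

Add column by column from the right: bit + bit + carry-in; write the sum mod 2, carry 1 when the sum is 2 or 3.
carry:  11111111100
        01011011110
+       01110111111
-------------------
       011010011101
(the carry out of the leftmost column, 0, becomes the leading bit)
Decimal check:
  01011011110 = 512 + 128 + 64 + 16 + 8 + 4 + 2 = 734
  01110111111 = 512 + 256 + 128 + 32 + 16 + 8 + 4 + 2 + 1 = 959
  734 + 959 = 1693, and 011010011101 = 1024 + 512 + 128 + 16 + 8 + 4 + 1 = 1693 ✓



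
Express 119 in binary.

Using repeated division by 2:
119 ÷ 2 = 59 remainder 1
59 ÷ 2 = 29 remainder 1
29 ÷ 2 = 14 remainder 1
14 ÷ 2 = 7 remainder 0
7 ÷ 2 = 3 remainder 1
3 ÷ 2 = 1 remainder 1
1 ÷ 2 = 0 remainder 1
Reading remainders bottom to top: 1110111



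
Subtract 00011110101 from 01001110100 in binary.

Method 1 - Direct subtraction (column by column from the right: bit − bit − borrow-in; if negative, add 2 and borrow 1 from the next column):
borrow: 01111111110
        01001110100
-       00011110101
-------------------
        00101111111

Method 2 - Add two's complement:
Two's complement of 00011110101: invert → 11100001010, add 1 → 11100001011
  01001110100
+ 11100001011
-------------
 100101111111  (end carry out of the top bit = 1)
Discarding the end carry: 00101111111
Decimal check:
  01001110100 = 512 + 64 + 32 + 16 + 4 = 628
  00011110101 = 128 + 64 + 32 + 16 + 4 + 1 = 245
  628 - 245 = 383, and 00101111111 = 256 + 64 + 32 + 16 + 8 + 4 + 2 + 1 = 383 ✓



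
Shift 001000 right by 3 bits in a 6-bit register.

Original: 001000 (decimal 8)
Shift right by 3 positions
Drop the 3 low bits; fill with zeros on the left
Result: 000001 (decimal 1)
Equivalent: 8 >> 3 = 8 ÷ 2^3 = 1



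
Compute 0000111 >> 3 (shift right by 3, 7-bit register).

Original: 0000111 (decimal 7)
Shift right by 3 positions
Drop the 3 low bits; fill with zeros on the left
Result: 0000000 (decimal 0)
Equivalent: 7 >> 3 = 7 ÷ 2^3 = 0



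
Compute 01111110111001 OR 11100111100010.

OR: 1 when either bit is 1
  01111110111001
| 11100111100010
----------------
  11111111111011
Decimal: 8121 | 14818 = 16379



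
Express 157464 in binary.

Using repeated division by 2:
157464 ÷ 2 = 78732 remainder 0
78732 ÷ 2 = 39366 remainder 0
39366 ÷ 2 = 19683 remainder 0
19683 ÷ 2 = 9841 remainder 1
9841 ÷ 2 = 4920 remainder 1
4920 ÷ 2 = 2460 remainder 0
2460 ÷ 2 = 1230 remainder 0
1230 ÷ 2 = 615 remainder 0
615 ÷ 2 = 307 remainder 1
307 ÷ 2 = 153 remainder 1
153 ÷ 2 = 76 remainder 1
76 ÷ 2 = 38 remainder 0
38 ÷ 2 = 19 remainder 0
19 ÷ 2 = 9 remainder 1
9 ÷ 2 = 4 remainder 1
4 ÷ 2 = 2 remainder 0
2 ÷ 2 = 1 remainder 0
1 ÷ 2 = 0 remainder 1
Reading remainders bottom to top: 100110011100011000



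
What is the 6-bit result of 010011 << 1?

Original: 010011 (decimal 19)
Shift left by 1 position
Append 1 zero on the right
Result: 100110 (decimal 38)
Equivalent: 19 << 1 = 19 × 2^1 = 38



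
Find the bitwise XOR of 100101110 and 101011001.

XOR: 1 when bits differ
  100101110
^ 101011001
-----------
  001110111
Decimal: 302 ^ 345 = 119



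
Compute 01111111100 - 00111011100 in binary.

Method 1 - Direct subtraction (column by column from the right: bit − bit − borrow-in; if negative, add 2 and borrow 1 from the next column):
borrow: 00000000000
        01111111100
-       00111011100
-------------------
        01000100000

Method 2 - Add two's complement:
Two's complement of 00111011100: invert → 11000100011, add 1 → 11000100100
  01111111100
+ 11000100100
-------------
 101000100000  (end carry out of the top bit = 1)
Discarding the end carry: 01000100000
Decimal check:
  01111111100 = 512 + 256 + 128 + 64 + 32 + 16 + 8 + 4 = 1020
  00111011100 = 256 + 128 + 64 + 16 + 8 + 4 = 476
  1020 - 476 = 544, and 01000100000 = 512 + 32 = 544 ✓



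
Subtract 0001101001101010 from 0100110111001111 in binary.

Method 1 - Direct subtraction (column by column from the right: bit − bit − borrow-in; if negative, add 2 and borrow 1 from the next column):
borrow: 0110010011000000
        0100110111001111
-       0001101001101010
------------------------
        0011001101100101

Method 2 - Add two's complement:
Two's complement of 0001101001101010: invert → 1110010110010101, add 1 → 1110010110010110
  0100110111001111
+ 1110010110010110
------------------
 10011001101100101  (end carry out of the top bit = 1)
Discarding the end carry: 0011001101100101
Decimal check:
  0100110111001111 = 16384 + 2048 + 1024 + 256 + 128 + 64 + 8 + 4 + 2 + 1 = 19919
  0001101001101010 = 4096 + 2048 + 512 + 64 + 32 + 8 + 2 = 6762
  19919 - 6762 = 13157, and 0011001101100101 = 8192 + 4096 + 512 + 256 + 64 + 32 + 4 + 1 = 13157 ✓



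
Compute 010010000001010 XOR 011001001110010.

XOR: 1 when bits differ
  010010000001010
^ 011001001110010
-----------------
  001011001111000
Decimal: 9226 ^ 12914 = 5752



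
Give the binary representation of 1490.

Using repeated division by 2:
1490 ÷ 2 = 745 remainder 0
745 ÷ 2 = 372 remainder 1
372 ÷ 2 = 186 remainder 0
186 ÷ 2 = 93 remainder 0
93 ÷ 2 = 46 remainder 1
46 ÷ 2 = 23 remainder 0
23 ÷ 2 = 11 remainder 1
11 ÷ 2 = 5 remainder 1
5 ÷ 2 = 2 remainder 1
2 ÷ 2 = 1 remainder 0
1 ÷ 2 = 0 remainder 1
Reading remainders bottom to top: 10111010010



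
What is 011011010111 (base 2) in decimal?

Sum of powers of 2 for each 1-bit:
2^0 + 2^1 + 2^2 + 2^4 + 2^6 + 2^7 + 2^9 + 2^10
= 1 + 2 + 4 + 16 + 64 + 128 + 512 + 1024
= 1751



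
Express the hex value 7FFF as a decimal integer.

Expand by place value (powers of 16):
Digit values: F = 15
7FFF = 7 × 16^3 + 15 × 16^2 + 15 × 16^1 + 15 × 16^0
= 7 × 4096 + 15 × 256 + 15 × 16 + 15 × 1
= 28672 + 3840 + 240 + 15
= 32767



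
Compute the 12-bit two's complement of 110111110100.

Original (sign bit 1, negative): 110111110100
Step 1 - Invert all bits: 001000001011
Step 2 - Add 1: 001000001100
Verification: 110111110100 + 001000001100 = 1000000000000; discarding the end carry (carry out of the top bit) leaves the 12-bit value 000000000000, as required for x + (-x)



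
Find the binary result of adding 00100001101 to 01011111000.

Add column by column from the right: bit + bit + carry-in; write the sum mod 2, carry 1 when the sum is 2 or 3.
carry:  11111110000
        00100001101
+       01011111000
-------------------
       010000000101
(the carry out of the leftmost column, 0, becomes the leading bit)
Decimal check:
  00100001101 = 256 + 8 + 4 + 1 = 269
  01011111000 = 512 + 128 + 64 + 32 + 16 + 8 = 760
  269 + 760 = 1029, and 010000000101 = 1024 + 4 + 1 = 1029 ✓



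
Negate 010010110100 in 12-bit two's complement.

Original: 010010110100
Step 1 - Invert all bits: 101101001011
Step 2 - Add 1: 101101001100
Verification: 010010110100 + 101101001100 = 1000000000000; discarding the end carry (carry out of the top bit) leaves the 12-bit value 000000000000, as required for x + (-x)



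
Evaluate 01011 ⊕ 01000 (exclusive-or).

XOR: 1 when bits differ
  01011
^ 01000
-------
  00011
Decimal: 11 ^ 8 = 3



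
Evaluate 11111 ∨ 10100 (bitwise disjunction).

OR: 1 when either bit is 1
  11111
| 10100
-------
  11111
Decimal: 31 | 20 = 31



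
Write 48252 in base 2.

Using repeated division by 2:
48252 ÷ 2 = 24126 remainder 0
24126 ÷ 2 = 12063 remainder 0
12063 ÷ 2 = 6031 remainder 1
6031 ÷ 2 = 3015 remainder 1
3015 ÷ 2 = 1507 remainder 1
1507 ÷ 2 = 753 remainder 1
753 ÷ 2 = 376 remainder 1
376 ÷ 2 = 188 remainder 0
188 ÷ 2 = 94 remainder 0
94 ÷ 2 = 47 remainder 0
47 ÷ 2 = 23 remainder 1
23 ÷ 2 = 11 remainder 1
11 ÷ 2 = 5 remainder 1
5 ÷ 2 = 2 remainder 1
2 ÷ 2 = 1 remainder 0
1 ÷ 2 = 0 remainder 1
Reading remainders bottom to top: 1011110001111100



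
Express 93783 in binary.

Using repeated division by 2:
93783 ÷ 2 = 46891 remainder 1
46891 ÷ 2 = 23445 remainder 1
23445 ÷ 2 = 11722 remainder 1
11722 ÷ 2 = 5861 remainder 0
5861 ÷ 2 = 2930 remainder 1
2930 ÷ 2 = 1465 remainder 0
1465 ÷ 2 = 732 remainder 1
732 ÷ 2 = 366 remainder 0
366 ÷ 2 = 183 remainder 0
183 ÷ 2 = 91 remainder 1
91 ÷ 2 = 45 remainder 1
45 ÷ 2 = 22 remainder 1
22 ÷ 2 = 11 remainder 0
11 ÷ 2 = 5 remainder 1
5 ÷ 2 = 2 remainder 1
2 ÷ 2 = 1 remainder 0
1 ÷ 2 = 0 remainder 1
Reading remainders bottom to top: 10110111001010111



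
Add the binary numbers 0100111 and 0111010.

Add column by column from the right: bit + bit + carry-in; write the sum mod 2, carry 1 when the sum is 2 or 3.
carry:  1111100
        0100111
+       0111010
---------------
       01100001
(the carry out of the leftmost column, 0, becomes the leading bit)
Decimal check:
  0100111 = 32 + 4 + 2 + 1 = 39
  0111010 = 32 + 16 + 8 + 2 = 58
  39 + 58 = 97, and 01100001 = 64 + 32 + 1 = 97 ✓



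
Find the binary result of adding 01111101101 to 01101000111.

Add column by column from the right: bit + bit + carry-in; write the sum mod 2, carry 1 when the sum is 2 or 3.
carry:  11110011110
        01111101101
+       01101000111
-------------------
       011100110100
(the carry out of the leftmost column, 0, becomes the leading bit)
Decimal check:
  01111101101 = 512 + 256 + 128 + 64 + 32 + 8 + 4 + 1 = 1005
  01101000111 = 512 + 256 + 64 + 4 + 2 + 1 = 839
  1005 + 839 = 1844, and 011100110100 = 1024 + 512 + 256 + 32 + 16 + 4 = 1844 ✓



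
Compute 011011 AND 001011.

AND: 1 only when both bits are 1
  011011
& 001011
--------
  001011
Decimal: 27 & 11 = 11



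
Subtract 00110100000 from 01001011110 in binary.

Method 1 - Direct subtraction (column by column from the right: bit − bit − borrow-in; if negative, add 2 and borrow 1 from the next column):
borrow: 01101000000
        01001011110
-       00110100000
-------------------
        00010111110

Method 2 - Add two's complement:
Two's complement of 00110100000: invert → 11001011111, add 1 → 11001100000
  01001011110
+ 11001100000
-------------
 100010111110  (end carry out of the top bit = 1)
Discarding the end carry: 00010111110
Decimal check:
  01001011110 = 512 + 64 + 16 + 8 + 4 + 2 = 606
  00110100000 = 256 + 128 + 32 = 416
  606 - 416 = 190, and 00010111110 = 128 + 32 + 16 + 8 + 4 + 2 = 190 ✓



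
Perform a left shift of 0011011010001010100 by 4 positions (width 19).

Original: 0011011010001010100 (decimal 111700)
Shift left by 4 positions
Append 4 zeros on the right and drop the 4 high bits that overflow the 19-bit width
Result: 0110100010101000000 (decimal 214336)
Equivalent: 111700 << 4 = 111700 × 2^4 = 1787200, truncated to 19 bits = 214336



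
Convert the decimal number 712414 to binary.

Using repeated division by 2:
712414 ÷ 2 = 356207 remainder 0
356207 ÷ 2 = 178103 remainder 1
178103 ÷ 2 = 89051 remainder 1
89051 ÷ 2 = 44525 remainder 1
44525 ÷ 2 = 22262 remainder 1
22262 ÷ 2 = 11131 remainder 0
11131 ÷ 2 = 5565 remainder 1
5565 ÷ 2 = 2782 remainder 1
2782 ÷ 2 = 1391 remainder 0
1391 ÷ 2 = 695 remainder 1
695 ÷ 2 = 347 remainder 1
347 ÷ 2 = 173 remainder 1
173 ÷ 2 = 86 remainder 1
86 ÷ 2 = 43 remainder 0
43 ÷ 2 = 21 remainder 1
21 ÷ 2 = 10 remainder 1
10 ÷ 2 = 5 remainder 0
5 ÷ 2 = 2 remainder 1
2 ÷ 2 = 1 remainder 0
1 ÷ 2 = 0 remainder 1
Reading remainders bottom to top: 10101101111011011110



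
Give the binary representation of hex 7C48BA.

Convert each hex digit to 4 bits:
  7 = 0111
  C = 1100
  4 = 0100
  8 = 1000
  B = 1011
  A = 1010
Concatenate: 011111000100100010111010



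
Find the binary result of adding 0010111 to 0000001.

Add column by column from the right: bit + bit + carry-in; write the sum mod 2, carry 1 when the sum is 2 or 3.
carry:  0001110
        0010111
+       0000001
---------------
       00011000
(the carry out of the leftmost column, 0, becomes the leading bit)
Decimal check:
  0010111 = 16 + 4 + 2 + 1 = 23
  0000001 = 1
  23 + 1 = 24, and 00011000 = 16 + 8 = 24 ✓



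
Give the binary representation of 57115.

Using repeated division by 2:
57115 ÷ 2 = 28557 remainder 1
28557 ÷ 2 = 14278 remainder 1
14278 ÷ 2 = 7139 remainder 0
7139 ÷ 2 = 3569 remainder 1
3569 ÷ 2 = 1784 remainder 1
1784 ÷ 2 = 892 remainder 0
892 ÷ 2 = 446 remainder 0
446 ÷ 2 = 223 remainder 0
223 ÷ 2 = 111 remainder 1
111 ÷ 2 = 55 remainder 1
55 ÷ 2 = 27 remainder 1
27 ÷ 2 = 13 remainder 1
13 ÷ 2 = 6 remainder 1
6 ÷ 2 = 3 remainder 0
3 ÷ 2 = 1 remainder 1
1 ÷ 2 = 0 remainder 1
Reading remainders bottom to top: 1101111100011011



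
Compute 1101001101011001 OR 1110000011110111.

OR: 1 when either bit is 1
  1101001101011001
| 1110000011110111
------------------
  1111001111111111
Decimal: 54105 | 57591 = 62463



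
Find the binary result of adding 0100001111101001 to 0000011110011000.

Add column by column from the right: bit + bit + carry-in; write the sum mod 2, carry 1 when the sum is 2 or 3.
carry:  0000111111110000
        0100001111101001
+       0000011110011000
------------------------
       00100101110000001
(the carry out of the leftmost column, 0, becomes the leading bit)
Decimal check:
  0100001111101001 = 16384 + 512 + 256 + 128 + 64 + 32 + 8 + 1 = 17385
  0000011110011000 = 1024 + 512 + 256 + 128 + 16 + 8 = 1944
  17385 + 1944 = 19329, and 00100101110000001 = 16384 + 2048 + 512 + 256 + 128 + 1 = 19329 ✓



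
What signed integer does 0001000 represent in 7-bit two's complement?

Binary: 0001000
Sign bit: 0 (non-negative)
Read directly as an unsigned value:
0001000 = 8
Value: 8



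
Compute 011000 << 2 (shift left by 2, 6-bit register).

Original: 011000 (decimal 24)
Shift left by 2 positions
Append 2 zeros on the right and drop the 2 high bits that overflow the 6-bit width
Result: 100000 (decimal 32)
Equivalent: 24 << 2 = 24 × 2^2 = 96, truncated to 6 bits = 32



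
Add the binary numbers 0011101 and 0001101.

Add column by column from the right: bit + bit + carry-in; write the sum mod 2, carry 1 when the sum is 2 or 3.
carry:  0111010
        0011101
+       0001101
---------------
       00101010
(the carry out of the leftmost column, 0, becomes the leading bit)
Decimal check:
  0011101 = 16 + 8 + 4 + 1 = 29
  0001101 = 8 + 4 + 1 = 13
  29 + 13 = 42, and 00101010 = 32 + 8 + 2 = 42 ✓



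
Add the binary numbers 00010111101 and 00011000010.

Add column by column from the right: bit + bit + carry-in; write the sum mod 2, carry 1 when the sum is 2 or 3.
carry:  00100000000
        00010111101
+       00011000010
-------------------
       000101111111
(the carry out of the leftmost column, 0, becomes the leading bit)
Decimal check:
  00010111101 = 128 + 32 + 16 + 8 + 4 + 1 = 189
  00011000010 = 128 + 64 + 2 = 194
  189 + 194 = 383, and 000101111111 = 256 + 64 + 32 + 16 + 8 + 4 + 2 + 1 = 383 ✓



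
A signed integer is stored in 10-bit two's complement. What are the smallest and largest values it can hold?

For 10-bit two's complement:
Minimum: -2^9 = -512
Maximum: 2^9 - 1 = 511



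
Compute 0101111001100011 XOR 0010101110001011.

XOR: 1 when bits differ
  0101111001100011
^ 0010101110001011
------------------
  0111010111101000
Decimal: 24163 ^ 11147 = 30184



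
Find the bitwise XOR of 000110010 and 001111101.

XOR: 1 when bits differ
  000110010
^ 001111101
-----------
  001001111
Decimal: 50 ^ 125 = 79



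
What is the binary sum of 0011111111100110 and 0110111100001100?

Add column by column from the right: bit + bit + carry-in; write the sum mod 2, carry 1 when the sum is 2 or 3.
carry:  1111111000011000
        0011111111100110
+       0110111100001100
------------------------
       01010111011110010
(the carry out of the leftmost column, 0, becomes the leading bit)
Decimal check:
  0011111111100110 = 8192 + 4096 + 2048 + 1024 + 512 + 256 + 128 + 64 + 32 + 4 + 2 = 16358
  0110111100001100 = 16384 + 8192 + 2048 + 1024 + 512 + 256 + 8 + 4 = 28428
  16358 + 28428 = 44786, and 01010111011110010 = 32768 + 8192 + 2048 + 1024 + 512 + 128 + 64 + 32 + 16 + 2 = 44786 ✓



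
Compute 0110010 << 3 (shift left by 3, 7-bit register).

Original: 0110010 (decimal 50)
Shift left by 3 positions
Append 3 zeros on the right and drop the 3 high bits that overflow the 7-bit width
Result: 0010000 (decimal 16)
Equivalent: 50 << 3 = 50 × 2^3 = 400, truncated to 7 bits = 16



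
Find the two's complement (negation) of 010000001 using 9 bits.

Original: 010000001
Step 1 - Invert all bits: 101111110
Step 2 - Add 1: 101111111
Verification: 010000001 + 101111111 = 1000000000; discarding the end carry (carry out of the top bit) leaves the 9-bit value 000000000, as required for x + (-x)



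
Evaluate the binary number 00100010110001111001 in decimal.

Sum of powers of 2 for each 1-bit:
2^0 + 2^3 + 2^4 + 2^5 + 2^6 + 2^10 + 2^11 + 2^13 + 2^17
= 1 + 8 + 16 + 32 + 64 + 1024 + 2048 + 8192 + 131072
= 142457



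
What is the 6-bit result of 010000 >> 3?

Original: 010000 (decimal 16)
Shift right by 3 positions
Drop the 3 low bits; fill with zeros on the left
Result: 000010 (decimal 2)
Equivalent: 16 >> 3 = 16 ÷ 2^3 = 2



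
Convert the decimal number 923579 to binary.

Using repeated division by 2:
923579 ÷ 2 = 461789 remainder 1
461789 ÷ 2 = 230894 remainder 1
230894 ÷ 2 = 115447 remainder 0
115447 ÷ 2 = 57723 remainder 1
57723 ÷ 2 = 28861 remainder 1
28861 ÷ 2 = 14430 remainder 1
14430 ÷ 2 = 7215 remainder 0
7215 ÷ 2 = 3607 remainder 1
3607 ÷ 2 = 1803 remainder 1
1803 ÷ 2 = 901 remainder 1
901 ÷ 2 = 450 remainder 1
450 ÷ 2 = 225 remainder 0
225 ÷ 2 = 112 remainder 1
112 ÷ 2 = 56 remainder 0
56 ÷ 2 = 28 remainder 0
28 ÷ 2 = 14 remainder 0
14 ÷ 2 = 7 remainder 0
7 ÷ 2 = 3 remainder 1
3 ÷ 2 = 1 remainder 1
1 ÷ 2 = 0 remainder 1
Reading remainders bottom to top: 11100001011110111011



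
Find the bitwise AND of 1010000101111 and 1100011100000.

AND: 1 only when both bits are 1
  1010000101111
& 1100011100000
---------------
  1000000100000
Decimal: 5167 & 6368 = 4128



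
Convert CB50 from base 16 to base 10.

Expand by place value (powers of 16):
Digit values: C = 12, B = 11
CB50 = 12 × 16^3 + 11 × 16^2 + 5 × 16^1 + 0 × 16^0
= 12 × 4096 + 11 × 256 + 5 × 16 + 0 × 1
= 49152 + 2816 + 80 + 0
= 52048



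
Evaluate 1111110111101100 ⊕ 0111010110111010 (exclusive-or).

XOR: 1 when bits differ
  1111110111101100
^ 0111010110111010
------------------
  1000100001010110
Decimal: 65004 ^ 30138 = 34902



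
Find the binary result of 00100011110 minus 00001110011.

Method 1 - Direct subtraction (column by column from the right: bit − bit − borrow-in; if negative, add 2 and borrow 1 from the next column):
borrow: 00111000110
        00100011110
-       00001110011
-------------------
        00010101011

Method 2 - Add two's complement:
Two's complement of 00001110011: invert → 11110001100, add 1 → 11110001101
  00100011110
+ 11110001101
-------------
 100010101011  (end carry out of the top bit = 1)
Discarding the end carry: 00010101011
Decimal check:
  00100011110 = 256 + 16 + 8 + 4 + 2 = 286
  00001110011 = 64 + 32 + 16 + 2 + 1 = 115
  286 - 115 = 171, and 00010101011 = 128 + 32 + 8 + 2 + 1 = 171 ✓



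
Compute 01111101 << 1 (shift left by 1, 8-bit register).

Original: 01111101 (decimal 125)
Shift left by 1 position
Append 1 zero on the right
Result: 11111010 (decimal 250)
Equivalent: 125 << 1 = 125 × 2^1 = 250



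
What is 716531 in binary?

Using repeated division by 2:
716531 ÷ 2 = 358265 remainder 1
358265 ÷ 2 = 179132 remainder 1
179132 ÷ 2 = 89566 remainder 0
89566 ÷ 2 = 44783 remainder 0
44783 ÷ 2 = 22391 remainder 1
22391 ÷ 2 = 11195 remainder 1
11195 ÷ 2 = 5597 remainder 1
5597 ÷ 2 = 2798 remainder 1
2798 ÷ 2 = 1399 remainder 0
1399 ÷ 2 = 699 remainder 1
699 ÷ 2 = 349 remainder 1
349 ÷ 2 = 174 remainder 1
174 ÷ 2 = 87 remainder 0
87 ÷ 2 = 43 remainder 1
43 ÷ 2 = 21 remainder 1
21 ÷ 2 = 10 remainder 1
10 ÷ 2 = 5 remainder 0
5 ÷ 2 = 2 remainder 1
2 ÷ 2 = 1 remainder 0
1 ÷ 2 = 0 remainder 1
Reading remainders bottom to top: 10101110111011110011



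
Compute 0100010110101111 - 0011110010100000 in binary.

Method 1 - Direct subtraction (column by column from the right: bit − bit − borrow-in; if negative, add 2 and borrow 1 from the next column):
borrow: 0111000000000000
        0100010110101111
-       0011110010100000
------------------------
        0000100100001111

Method 2 - Add two's complement:
Two's complement of 0011110010100000: invert → 1100001101011111, add 1 → 1100001101100000
  0100010110101111
+ 1100001101100000
------------------
 10000100100001111  (end carry out of the top bit = 1)
Discarding the end carry: 0000100100001111
Decimal check:
  0100010110101111 = 16384 + 1024 + 256 + 128 + 32 + 8 + 4 + 2 + 1 = 17839
  0011110010100000 = 8192 + 4096 + 2048 + 1024 + 128 + 32 = 15520
  17839 - 15520 = 2319, and 0000100100001111 = 2048 + 256 + 8 + 4 + 2 + 1 = 2319 ✓



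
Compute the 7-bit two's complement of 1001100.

Original (sign bit 1, negative): 1001100
Step 1 - Invert all bits: 0110011
Step 2 - Add 1: 0110100
Verification: 1001100 + 0110100 = 10000000; discarding the end carry (carry out of the top bit) leaves the 7-bit value 0000000, as required for x + (-x)



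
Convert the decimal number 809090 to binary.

Using repeated division by 2:
809090 ÷ 2 = 404545 remainder 0
404545 ÷ 2 = 202272 remainder 1
202272 ÷ 2 = 101136 remainder 0
101136 ÷ 2 = 50568 remainder 0
50568 ÷ 2 = 25284 remainder 0
25284 ÷ 2 = 12642 remainder 0
12642 ÷ 2 = 6321 remainder 0
6321 ÷ 2 = 3160 remainder 1
3160 ÷ 2 = 1580 remainder 0
1580 ÷ 2 = 790 remainder 0
790 ÷ 2 = 395 remainder 0
395 ÷ 2 = 197 remainder 1
197 ÷ 2 = 98 remainder 1
98 ÷ 2 = 49 remainder 0
49 ÷ 2 = 24 remainder 1
24 ÷ 2 = 12 remainder 0
12 ÷ 2 = 6 remainder 0
6 ÷ 2 = 3 remainder 0
3 ÷ 2 = 1 remainder 1
1 ÷ 2 = 0 remainder 1
Reading remainders bottom to top: 11000101100010000010



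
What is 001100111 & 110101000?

AND: 1 only when both bits are 1
  001100111
& 110101000
-----------
  000100000
Decimal: 103 & 424 = 32



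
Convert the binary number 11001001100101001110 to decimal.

Sum of powers of 2 for each 1-bit:
2^1 + 2^2 + 2^3 + 2^6 + 2^8 + 2^11 + 2^12 + 2^15 + 2^18 + 2^19
= 2 + 4 + 8 + 64 + 256 + 2048 + 4096 + 32768 + 262144 + 524288
= 825678



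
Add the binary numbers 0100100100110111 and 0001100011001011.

Add column by column from the right: bit + bit + carry-in; write the sum mod 2, carry 1 when the sum is 2 or 3.
carry:  0011001111111110
        0100100100110111
+       0001100011001011
------------------------
       00110001000000010
(the carry out of the leftmost column, 0, becomes the leading bit)
Decimal check:
  0100100100110111 = 16384 + 2048 + 256 + 32 + 16 + 4 + 2 + 1 = 18743
  0001100011001011 = 4096 + 2048 + 128 + 64 + 8 + 2 + 1 = 6347
  18743 + 6347 = 25090, and 00110001000000010 = 16384 + 8192 + 512 + 2 = 25090 ✓



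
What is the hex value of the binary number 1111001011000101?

Group into 4-bit nibbles from right:
  1111 = F
  0010 = 2
  1100 = C
  0101 = 5
Result: F2C5



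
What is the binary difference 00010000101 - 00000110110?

Method 1 - Direct subtraction (column by column from the right: bit − bit − borrow-in; if negative, add 2 and borrow 1 from the next column):
borrow: 00011111100
        00010000101
-       00000110110
-------------------
        00001001111

Method 2 - Add two's complement:
Two's complement of 00000110110: invert → 11111001001, add 1 → 11111001010
  00010000101
+ 11111001010
-------------
 100001001111  (end carry out of the top bit = 1)
Discarding the end carry: 00001001111
Decimal check:
  00010000101 = 128 + 4 + 1 = 133
  00000110110 = 32 + 16 + 4 + 2 = 54
  133 - 54 = 79, and 00001001111 = 64 + 8 + 4 + 2 + 1 = 79 ✓



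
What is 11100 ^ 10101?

XOR: 1 when bits differ
  11100
^ 10101
-------
  01001
Decimal: 28 ^ 21 = 9



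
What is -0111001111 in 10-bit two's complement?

Original: 0111001111
Step 1 - Invert all bits: 1000110000
Step 2 - Add 1: 1000110001
Verification: 0111001111 + 1000110001 = 10000000000; discarding the end carry (carry out of the top bit) leaves the 10-bit value 0000000000, as required for x + (-x)



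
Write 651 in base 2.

Using repeated division by 2:
651 ÷ 2 = 325 remainder 1
325 ÷ 2 = 162 remainder 1
162 ÷ 2 = 81 remainder 0
81 ÷ 2 = 40 remainder 1
40 ÷ 2 = 20 remainder 0
20 ÷ 2 = 10 remainder 0
10 ÷ 2 = 5 remainder 0
5 ÷ 2 = 2 remainder 1
2 ÷ 2 = 1 remainder 0
1 ÷ 2 = 0 remainder 1
Reading remainders bottom to top: 1010001011



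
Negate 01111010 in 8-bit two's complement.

Original: 01111010
Step 1 - Invert all bits: 10000101
Step 2 - Add 1: 10000110
Verification: 01111010 + 10000110 = 100000000; discarding the end carry (carry out of the top bit) leaves the 8-bit value 00000000, as required for x + (-x)



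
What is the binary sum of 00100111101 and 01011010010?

Add column by column from the right: bit + bit + carry-in; write the sum mod 2, carry 1 when the sum is 2 or 3.
carry:  11111100000
        00100111101
+       01011010010
-------------------
       010000001111
(the carry out of the leftmost column, 0, becomes the leading bit)
Decimal check:
  00100111101 = 256 + 32 + 16 + 8 + 4 + 1 = 317
  01011010010 = 512 + 128 + 64 + 16 + 2 = 722
  317 + 722 = 1039, and 010000001111 = 1024 + 8 + 4 + 2 + 1 = 1039 ✓



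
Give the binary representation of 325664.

Using repeated division by 2:
325664 ÷ 2 = 162832 remainder 0
162832 ÷ 2 = 81416 remainder 0
81416 ÷ 2 = 40708 remainder 0
40708 ÷ 2 = 20354 remainder 0
20354 ÷ 2 = 10177 remainder 0
10177 ÷ 2 = 5088 remainder 1
5088 ÷ 2 = 2544 remainder 0
2544 ÷ 2 = 1272 remainder 0
1272 ÷ 2 = 636 remainder 0
636 ÷ 2 = 318 remainder 0
318 ÷ 2 = 159 remainder 0
159 ÷ 2 = 79 remainder 1
79 ÷ 2 = 39 remainder 1
39 ÷ 2 = 19 remainder 1
19 ÷ 2 = 9 remainder 1
9 ÷ 2 = 4 remainder 1
4 ÷ 2 = 2 remainder 0
2 ÷ 2 = 1 remainder 0
1 ÷ 2 = 0 remainder 1
Reading remainders bottom to top: 1001111100000100000

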